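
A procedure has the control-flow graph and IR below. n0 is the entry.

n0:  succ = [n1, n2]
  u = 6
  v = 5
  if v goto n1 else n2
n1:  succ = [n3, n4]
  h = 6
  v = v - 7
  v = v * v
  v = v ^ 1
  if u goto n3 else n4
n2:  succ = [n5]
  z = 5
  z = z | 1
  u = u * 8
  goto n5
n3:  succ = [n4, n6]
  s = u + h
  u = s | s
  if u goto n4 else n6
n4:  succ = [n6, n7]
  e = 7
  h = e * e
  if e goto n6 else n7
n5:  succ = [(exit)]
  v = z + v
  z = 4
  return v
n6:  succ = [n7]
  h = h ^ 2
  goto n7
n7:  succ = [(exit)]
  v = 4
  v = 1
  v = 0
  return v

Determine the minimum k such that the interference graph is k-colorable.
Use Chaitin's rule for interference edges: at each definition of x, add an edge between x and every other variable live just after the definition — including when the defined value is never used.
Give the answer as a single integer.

Answer: 3

Analysis:
Per-block:
  n0: def={u,v} ue=∅
  n1: def={h,v} ue={u,v}
  n2: def={u,z} ue={u}
  n3: def={s,u} ue={h,u}
  n4: def={e,h} ue=∅
  n5: def={v,z} ue={v,z}
  n6: def={h} ue={h}
  n7: def={v} ue=∅

Backward fixpoint:
  n0: in=∅ out={u,v}
  n1: in={u,v} out={h,u}
  n2: in={u,v} out={v,z}
  n3: in={h,u} out={h}
  n4: in=∅ out={h}
  n5: in={v,z} out=∅
  n6: in={h} out=∅
  n7: in=∅ out=∅

Interference:
  e — {h}
  h — {e,s,u,v}
  s — {h}
  u — {h,v,z}
  v — {h,u,z}
  z — {u,v}

Colouring:
  clique {h,u,v} ⇒ need ≥ 3
  3-colouring: c0={h,z}  c1={e,s,u}  c2={v}
  χ = 3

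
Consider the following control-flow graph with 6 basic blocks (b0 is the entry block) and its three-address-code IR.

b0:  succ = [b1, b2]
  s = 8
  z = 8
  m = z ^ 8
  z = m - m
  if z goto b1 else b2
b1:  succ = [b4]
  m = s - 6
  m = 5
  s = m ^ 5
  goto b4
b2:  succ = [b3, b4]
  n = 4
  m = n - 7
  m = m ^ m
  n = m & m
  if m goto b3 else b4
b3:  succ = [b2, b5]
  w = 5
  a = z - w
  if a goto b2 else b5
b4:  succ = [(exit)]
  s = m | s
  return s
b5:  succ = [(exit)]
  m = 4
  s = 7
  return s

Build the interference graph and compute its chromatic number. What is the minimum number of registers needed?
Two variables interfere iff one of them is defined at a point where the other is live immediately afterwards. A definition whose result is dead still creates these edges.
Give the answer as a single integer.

def/use:
  b0 def {m,s,z} use ∅
  b1 def {m,s} use {s}
  b2 def {m,n} use ∅
  b3 def {a,w} use {z}
  b4 def {s} use {m,s}
  b5 def {m,s} use ∅

Live sets:
  b0 li=∅ lo={s,z}
  b1 li={s} lo={m,s}
  b2 li={s,z} lo={m,s,z}
  b3 li={s,z} lo={s,z}
  b4 li={m,s} lo=∅
  b5 li=∅ lo=∅

Interfere edges:
  a — {s,z}
  m — {n,s,z}
  n — {m,s,z}
  s — {a,m,n,w,z}
  w — {s,z}
  z — {a,m,n,s,w}

Registers:
  {m,n,s,z} pairwise interfere (4-clique) ⇒ χ ≥ 4
  4-colouring: R0={s}  R1={z}  R2={a,m,w}  R3={n}
  χ = 4

Answer: 4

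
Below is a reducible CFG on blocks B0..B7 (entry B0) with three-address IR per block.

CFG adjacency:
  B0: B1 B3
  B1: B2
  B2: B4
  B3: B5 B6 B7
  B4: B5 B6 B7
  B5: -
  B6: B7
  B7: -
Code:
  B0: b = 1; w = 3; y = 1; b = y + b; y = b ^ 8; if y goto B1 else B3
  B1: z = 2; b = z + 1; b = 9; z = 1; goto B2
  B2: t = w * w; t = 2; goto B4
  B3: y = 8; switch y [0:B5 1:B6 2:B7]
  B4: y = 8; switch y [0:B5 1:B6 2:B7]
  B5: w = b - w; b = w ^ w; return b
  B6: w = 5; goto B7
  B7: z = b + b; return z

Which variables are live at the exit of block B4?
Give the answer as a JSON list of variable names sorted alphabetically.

Answer: ["b", "w"]

Derivation:
Per-block:
  B0 def {b,w,y} use ∅
  B1 def {b,z} use ∅
  B2 def {t} use {w}
  B3 def {y} use ∅
  B4 def {y} use ∅
  B5 def {b,w} use {b,w}
  B6 def {w} use ∅
  B7 def {z} use {b}

Live sets:
  B0: in=∅ out={b,w}
  B1: in={w} out={b,w}
  B2: in={b,w} out={b,w}
  B3: in={b,w} out={b,w}
  B4: in={b,w} out={b,w}
  B5: in={b,w} out=∅
  B6: in={b} out={b}
  B7: in={b} out=∅

live-out(B4) = ["b", "w"]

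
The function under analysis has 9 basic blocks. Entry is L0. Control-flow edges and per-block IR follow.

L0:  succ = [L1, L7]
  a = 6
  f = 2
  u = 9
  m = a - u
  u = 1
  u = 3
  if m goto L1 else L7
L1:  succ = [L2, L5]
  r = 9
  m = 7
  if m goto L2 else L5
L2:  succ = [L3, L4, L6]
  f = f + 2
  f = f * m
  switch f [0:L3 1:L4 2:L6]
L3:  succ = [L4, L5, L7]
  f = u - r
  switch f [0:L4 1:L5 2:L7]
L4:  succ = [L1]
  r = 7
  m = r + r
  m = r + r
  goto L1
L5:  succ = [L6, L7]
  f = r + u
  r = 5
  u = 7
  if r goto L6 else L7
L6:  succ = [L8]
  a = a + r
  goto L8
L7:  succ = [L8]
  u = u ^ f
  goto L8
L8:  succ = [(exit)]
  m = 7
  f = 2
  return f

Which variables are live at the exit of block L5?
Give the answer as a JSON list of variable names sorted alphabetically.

def/use:
  L0 def {a,f,m,u} use ∅
  L1 def {m,r} use ∅
  L2 def {f} use {f,m}
  L3 def {f} use {r,u}
  L4 def {m,r} use ∅
  L5 def {f,r,u} use {r,u}
  L6 def {a} use {a,r}
  L7 def {u} use {f,u}
  L8 def {f,m} use ∅

Backward fixpoint:
  L0 li=∅ lo={a,f,u}
  L1 li={a,f,u} lo={a,f,m,r,u}
  L2 li={a,f,m,r,u} lo={a,f,r,u}
  L3 li={a,r,u} lo={a,f,r,u}
  L4 li={a,f,u} lo={a,f,u}
  L5 li={a,r,u} lo={a,f,r,u}
  L6 li={a,r} lo=∅
  L7 li={f,u} lo=∅
  L8 li=∅ lo=∅

live-out(L5) = ["a", "f", "r", "u"]

Answer: ["a", "f", "r", "u"]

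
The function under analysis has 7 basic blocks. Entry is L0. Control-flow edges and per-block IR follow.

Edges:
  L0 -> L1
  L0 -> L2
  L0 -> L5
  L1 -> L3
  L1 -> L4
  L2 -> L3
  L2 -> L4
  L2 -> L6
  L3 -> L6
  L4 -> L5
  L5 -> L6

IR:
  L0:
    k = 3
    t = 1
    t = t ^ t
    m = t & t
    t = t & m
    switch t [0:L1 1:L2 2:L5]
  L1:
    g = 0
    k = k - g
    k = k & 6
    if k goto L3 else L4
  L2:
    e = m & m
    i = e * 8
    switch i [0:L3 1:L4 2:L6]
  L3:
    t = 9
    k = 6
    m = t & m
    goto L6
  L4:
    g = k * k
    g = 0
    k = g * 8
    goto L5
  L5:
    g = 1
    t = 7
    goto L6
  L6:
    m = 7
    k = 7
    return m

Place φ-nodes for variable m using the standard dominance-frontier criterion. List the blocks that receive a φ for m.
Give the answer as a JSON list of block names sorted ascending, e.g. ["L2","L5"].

Answer: ["L6"]

Analysis:
idom tree: L1←L0 L2←L0 L3←L0 L4←L0 L5←L0 L6←L0
Dom at joins:
  L3: preds {L1,L2}: {L0,L1} ∩ {L0,L2} = {L0}; idom=L0
  L4: preds {L1,L2}: {L0,L1} ∩ {L0,L2} = {L0}; idom=L0
  L5: preds {L0,L4}: {L0} ∩ {L0,L4} = {L0}; idom=L0
  L6: preds {L2,L3,L5}: {L0,L2} ∩ {L0,L3} ∩ {L0,L5} = {L0}; idom=L0

Frontier:
  join L3 pred L1: L1 stop@L0
  join L3 pred L2: L2 stop@L0
  join L4 pred L1: L1 stop@L0
  join L4 pred L2: L2 stop@L0
  join L5 pred L0: · stop@L0
  join L5 pred L4: L4 stop@L0
  join L6 pred L2: L2 stop@L0
  join L6 pred L3: L3 stop@L0
  join L6 pred L5: L5 stop@L0
  L0: DF=∅
  L1: DF={L3,L4}
  L2: DF={L3,L4,L6}
  L3: DF={L6}
  L4: DF={L5}
  L5: DF={L6}
  L6: DF=∅

φ for m: defs {L0,L3,L6}
  DF⁺ = {L6}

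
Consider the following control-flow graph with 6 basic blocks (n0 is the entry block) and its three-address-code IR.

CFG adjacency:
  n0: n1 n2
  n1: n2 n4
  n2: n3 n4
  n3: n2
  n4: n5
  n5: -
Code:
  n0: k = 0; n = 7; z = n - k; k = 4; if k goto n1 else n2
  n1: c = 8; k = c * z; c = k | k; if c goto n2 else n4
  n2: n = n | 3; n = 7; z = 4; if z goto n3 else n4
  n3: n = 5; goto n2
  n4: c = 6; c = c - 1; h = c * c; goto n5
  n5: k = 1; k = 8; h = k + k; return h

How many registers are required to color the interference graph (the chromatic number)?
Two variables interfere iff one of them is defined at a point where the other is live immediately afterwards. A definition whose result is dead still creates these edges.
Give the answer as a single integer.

Answer: 3

Analysis:
Block summaries:
  n0: def={k,n,z} ue=∅
  n1: def={c,k} ue={z}
  n2: def={n,z} ue={n}
  n3: def={n} ue=∅
  n4: def={c,h} ue=∅
  n5: def={h,k} ue=∅

Liveness:
  n0: in=∅ out={n,z}
  n1: in={n,z} out={n}
  n2: in={n} out=∅
  n3: in=∅ out={n}
  n4: in=∅ out=∅
  n5: in=∅ out=∅

Conflict graph:
  c: {n,z}
  h: ∅
  k: {n,z}
  n: {c,k,z}
  z: {c,k,n}

Chromatic number:
  clique {c,n,z} ⇒ need ≥ 3
  3-colouring: r0={h,n}  r1={z}  r2={c,k}
  χ = 3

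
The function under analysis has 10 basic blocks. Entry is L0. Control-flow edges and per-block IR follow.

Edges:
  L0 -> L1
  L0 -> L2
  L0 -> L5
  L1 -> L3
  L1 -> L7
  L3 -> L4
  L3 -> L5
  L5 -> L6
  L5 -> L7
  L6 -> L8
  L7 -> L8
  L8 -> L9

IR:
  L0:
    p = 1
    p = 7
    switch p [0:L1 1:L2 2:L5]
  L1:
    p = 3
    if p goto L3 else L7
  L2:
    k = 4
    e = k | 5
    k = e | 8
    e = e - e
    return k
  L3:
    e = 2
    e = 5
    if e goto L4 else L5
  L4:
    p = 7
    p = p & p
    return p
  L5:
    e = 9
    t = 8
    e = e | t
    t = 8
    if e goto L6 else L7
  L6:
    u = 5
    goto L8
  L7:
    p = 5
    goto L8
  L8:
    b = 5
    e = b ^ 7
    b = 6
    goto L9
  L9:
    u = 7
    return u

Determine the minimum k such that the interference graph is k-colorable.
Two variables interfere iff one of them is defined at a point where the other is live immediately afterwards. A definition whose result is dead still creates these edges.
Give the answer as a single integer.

Answer: 2

Analysis:
Per-block:
  L0 def {p} use ∅
  L1 def {p} use ∅
  L2 def {e,k} use ∅
  L3 def {e} use ∅
  L4 def {p} use ∅
  L5 def {e,t} use ∅
  L6 def {u} use ∅
  L7 def {p} use ∅
  L8 def {b,e} use ∅
  L9 def {u} use ∅

Liveness:
  L0 li=∅ lo=∅
  L1 li=∅ lo=∅
  L2 li=∅ lo=∅
  L3 li=∅ lo=∅
  L4 li=∅ lo=∅
  L5 li=∅ lo=∅
  L6 li=∅ lo=∅
  L7 li=∅ lo=∅
  L8 li=∅ lo=∅
  L9 li=∅ lo=∅

Interference:
  b: ∅
  e: {k,t}
  k: {e}
  p: ∅
  t: {e}
  u: ∅

Chromatic number:
  {e,k} pairwise interfere (2-clique) ⇒ χ ≥ 2
  assign b→r0 e→r0 k→r1 p→r0 t→r1 u→r0 — no edge inside a register ⇒ χ ≤ 2
  χ = 2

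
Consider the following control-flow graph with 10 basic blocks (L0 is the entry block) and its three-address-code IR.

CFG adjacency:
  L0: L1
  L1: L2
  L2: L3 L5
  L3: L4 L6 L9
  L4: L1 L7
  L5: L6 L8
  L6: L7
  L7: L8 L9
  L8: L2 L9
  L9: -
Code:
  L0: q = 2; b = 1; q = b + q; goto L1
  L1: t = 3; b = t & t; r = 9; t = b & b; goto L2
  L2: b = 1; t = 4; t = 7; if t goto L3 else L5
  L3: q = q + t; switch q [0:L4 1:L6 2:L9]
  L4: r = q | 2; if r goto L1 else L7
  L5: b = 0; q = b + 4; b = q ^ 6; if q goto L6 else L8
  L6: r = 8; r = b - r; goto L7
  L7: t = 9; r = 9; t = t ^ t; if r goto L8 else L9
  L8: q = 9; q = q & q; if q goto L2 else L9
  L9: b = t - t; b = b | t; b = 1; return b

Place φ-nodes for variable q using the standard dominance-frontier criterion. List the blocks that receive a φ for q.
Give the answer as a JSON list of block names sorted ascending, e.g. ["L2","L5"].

idom tree: L1←L0 L2←L1 L3←L2 L4←L3 L5←L2 L6←L2 L7←L2 L8←L2 L9←L2
Dom at joins:
  L1: preds {L0,L4}: {L0} ∩ {L0,L1,L2,L3,L4} = {L0}; idom=L0
  L2: preds {L1,L8}: {L0,L1} ∩ {L0,L1,L2,L8} = {L0,L1}; idom=L1
  L6: preds {L3,L5}: {L0,L1,L2,L3} ∩ {L0,L1,L2,L5} = {L0,L1,L2}; idom=L2
  L7: preds {L4,L6}: {L0,L1,L2,L3,L4} ∩ {L0,L1,L2,L6} = {L0,L1,L2}; idom=L2
  L8: preds {L5,L7}: {L0,L1,L2,L5} ∩ {L0,L1,L2,L7} = {L0,L1,L2}; idom=L2
  L9: preds {L3,L7,L8}: {L0,L1,L2,L3} ∩ {L0,L1,L2,L7} ∩ {L0,L1,L2,L8} = {L0,L1,L2}; idom=L2

Frontier:
  L1←L0: walk · to L0
  L1←L4: walk L4→L3→L2→L1 to L0
  L2←L1: walk · to L1
  L2←L8: walk L8→L2 to L1
  L6←L3: walk L3 to L2
  L6←L5: walk L5 to L2
  L7←L4: walk L4→L3 to L2
  L7←L6: walk L6 to L2
  L8←L5: walk L5 to L2
  L8←L7: walk L7 to L2
  L9←L3: walk L3 to L2
  L9←L7: walk L7 to L2
  L9←L8: walk L8 to L2
  L0 → ∅
  L1 → {L1}
  L2 → {L1,L2}
  L3 → {L1,L6,L7,L9}
  L4 → {L1,L7}
  L5 → {L6,L8}
  L6 → {L7}
  L7 → {L8,L9}
  L8 → {L2,L9}
  L9 → ∅

φ for q: defs {L0,L3,L5,L8}
  DF⁺ = {L1,L2,L6,L7,L8,L9}

Answer: ["L1", "L2", "L6", "L7", "L8", "L9"]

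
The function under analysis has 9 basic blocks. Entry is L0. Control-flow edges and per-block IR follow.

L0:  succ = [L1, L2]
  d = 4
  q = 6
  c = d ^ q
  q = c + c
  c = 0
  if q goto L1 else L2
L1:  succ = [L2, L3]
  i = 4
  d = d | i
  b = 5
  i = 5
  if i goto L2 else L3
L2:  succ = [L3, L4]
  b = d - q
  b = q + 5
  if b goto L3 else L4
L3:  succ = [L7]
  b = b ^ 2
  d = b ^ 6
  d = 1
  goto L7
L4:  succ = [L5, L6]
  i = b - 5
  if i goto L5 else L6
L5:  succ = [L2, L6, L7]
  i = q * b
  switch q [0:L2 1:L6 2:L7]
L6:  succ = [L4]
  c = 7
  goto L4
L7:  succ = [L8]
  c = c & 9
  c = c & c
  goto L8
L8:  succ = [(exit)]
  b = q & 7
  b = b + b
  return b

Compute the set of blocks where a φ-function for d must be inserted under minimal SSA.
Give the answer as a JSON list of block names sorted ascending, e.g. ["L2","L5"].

Answer: ["L2", "L3", "L7"]

Analysis:
idom tree: L1←L0 L2←L0 L3←L0 L4←L2 L5←L4 L6←L4 L7←L0 L8←L7
Join-block Dom:
  L2: preds {L0,L1,L5}: {L0} ∩ {L0,L1} ∩ {L0,L2,L4,L5} = {L0}; idom=L0
  L3: preds {L1,L2}: {L0,L1} ∩ {L0,L2} = {L0}; idom=L0
  L4: preds {L2,L6}: {L0,L2} ∩ {L0,L2,L4,L6} = {L0,L2}; idom=L2
  L6: preds {L4,L5}: {L0,L2,L4} ∩ {L0,L2,L4,L5} = {L0,L2,L4}; idom=L4
  L7: preds {L3,L5}: {L0,L3} ∩ {L0,L2,L4,L5} = {L0}; idom=L0

Frontier:
  join L2 pred L0: · stop@L0
  join L2 pred L1: L1 stop@L0
  join L2 pred L5: L5→L4→L2 stop@L0
  join L3 pred L1: L1 stop@L0
  join L3 pred L2: L2 stop@L0
  join L4 pred L2: · stop@L2
  join L4 pred L6: L6→L4 stop@L2
  join L6 pred L4: · stop@L4
  join L6 pred L5: L5 stop@L4
  join L7 pred L3: L3 stop@L0
  join L7 pred L5: L5→L4→L2 stop@L0
  L0: DF=∅
  L1: DF={L2,L3}
  L2: DF={L2,L3,L7}
  L3: DF={L7}
  L4: DF={L2,L4,L7}
  L5: DF={L2,L6,L7}
  L6: DF={L4}
  L7: DF=∅
  L8: DF=∅

φ for d: defs {L0,L1,L3}
  DF⁺ = {L2,L3,L7}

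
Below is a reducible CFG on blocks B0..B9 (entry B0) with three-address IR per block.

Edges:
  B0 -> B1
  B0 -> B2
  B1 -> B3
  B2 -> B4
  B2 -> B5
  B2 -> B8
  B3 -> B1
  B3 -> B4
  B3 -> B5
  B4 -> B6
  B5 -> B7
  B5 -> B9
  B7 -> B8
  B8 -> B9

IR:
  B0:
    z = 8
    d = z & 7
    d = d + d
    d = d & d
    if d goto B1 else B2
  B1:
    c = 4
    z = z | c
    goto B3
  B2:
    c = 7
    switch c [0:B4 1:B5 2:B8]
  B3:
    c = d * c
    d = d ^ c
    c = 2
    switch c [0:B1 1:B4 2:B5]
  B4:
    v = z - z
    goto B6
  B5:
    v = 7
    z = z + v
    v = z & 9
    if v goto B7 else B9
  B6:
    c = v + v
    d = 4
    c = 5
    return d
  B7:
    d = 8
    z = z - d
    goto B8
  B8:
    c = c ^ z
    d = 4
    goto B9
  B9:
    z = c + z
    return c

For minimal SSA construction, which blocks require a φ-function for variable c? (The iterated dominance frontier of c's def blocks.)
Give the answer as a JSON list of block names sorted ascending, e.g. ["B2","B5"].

idom tree: B1←B0 B2←B0 B3←B1 B4←B0 B5←B0 B6←B4 B7←B5 B8←B0 B9←B0
Join-block Dom:
  B1: preds {B0,B3}: {B0} ∩ {B0,B1,B3} = {B0}; idom=B0
  B4: preds {B2,B3}: {B0,B2} ∩ {B0,B1,B3} = {B0}; idom=B0
  B5: preds {B2,B3}: {B0,B2} ∩ {B0,B1,B3} = {B0}; idom=B0
  B8: preds {B2,B7}: {B0,B2} ∩ {B0,B5,B7} = {B0}; idom=B0
  B9: preds {B5,B8}: {B0,B5} ∩ {B0,B8} = {B0}; idom=B0

DF derivation:
  join B1 pred B0: · stop@B0
  join B1 pred B3: B3→B1 stop@B0
  join B4 pred B2: B2 stop@B0
  join B4 pred B3: B3→B1 stop@B0
  join B5 pred B2: B2 stop@B0
  join B5 pred B3: B3→B1 stop@B0
  join B8 pred B2: B2 stop@B0
  join B8 pred B7: B7→B5 stop@B0
  join B9 pred B5: B5 stop@B0
  join B9 pred B8: B8 stop@B0
  B0: DF=∅
  B1: DF={B1,B4,B5}
  B2: DF={B4,B5,B8}
  B3: DF={B1,B4,B5}
  B4: DF=∅
  B5: DF={B8,B9}
  B6: DF=∅
  B7: DF={B8}
  B8: DF={B9}
  B9: DF=∅

φ for c: defs {B1,B2,B3,B6,B8}
  DF⁺ = {B1,B4,B5,B8,B9}

Answer: ["B1", "B4", "B5", "B8", "B9"]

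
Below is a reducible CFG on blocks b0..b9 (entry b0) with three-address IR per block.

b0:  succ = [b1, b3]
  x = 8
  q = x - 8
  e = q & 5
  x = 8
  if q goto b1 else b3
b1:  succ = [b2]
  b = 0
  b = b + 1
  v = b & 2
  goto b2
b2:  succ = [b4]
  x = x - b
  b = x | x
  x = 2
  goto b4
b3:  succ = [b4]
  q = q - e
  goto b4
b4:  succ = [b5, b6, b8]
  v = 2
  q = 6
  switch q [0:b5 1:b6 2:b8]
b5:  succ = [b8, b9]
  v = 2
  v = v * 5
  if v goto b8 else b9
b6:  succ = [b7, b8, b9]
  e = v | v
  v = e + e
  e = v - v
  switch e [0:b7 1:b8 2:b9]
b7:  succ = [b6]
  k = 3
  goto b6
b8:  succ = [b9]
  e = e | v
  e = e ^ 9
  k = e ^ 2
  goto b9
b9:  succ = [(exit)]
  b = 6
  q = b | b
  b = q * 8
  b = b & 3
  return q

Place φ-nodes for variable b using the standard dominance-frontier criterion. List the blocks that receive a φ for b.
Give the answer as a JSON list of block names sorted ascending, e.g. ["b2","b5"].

Answer: ["b4"]

Derivation:
idom tree: b1←b0 b2←b1 b3←b0 b4←b0 b5←b4 b6←b4 b7←b6 b8←b4 b9←b4
Dom at joins:
  b4: preds {b2,b3}: {b0,b1,b2} ∩ {b0,b3} = {b0}; idom=b0
  b6: preds {b4,b7}: {b0,b4} ∩ {b0,b4,b6,b7} = {b0,b4}; idom=b4
  b8: preds {b4,b5,b6}: {b0,b4} ∩ {b0,b4,b5} ∩ {b0,b4,b6} = {b0,b4}; idom=b4
  b9: preds {b5,b6,b8}: {b0,b4,b5} ∩ {b0,b4,b6} ∩ {b0,b4,b8} = {b0,b4}; idom=b4

DF derivation:
  join b4 pred b2: b2→b1 stop@b0
  join b4 pred b3: b3 stop@b0
  join b6 pred b4: · stop@b4
  join b6 pred b7: b7→b6 stop@b4
  join b8 pred b4: · stop@b4
  join b8 pred b5: b5 stop@b4
  join b8 pred b6: b6 stop@b4
  join b9 pred b5: b5 stop@b4
  join b9 pred b6: b6 stop@b4
  join b9 pred b8: b8 stop@b4
  b0 → ∅
  b1 → {b4}
  b2 → {b4}
  b3 → {b4}
  b4 → ∅
  b5 → {b8,b9}
  b6 → {b6,b8,b9}
  b7 → {b6}
  b8 → {b9}
  b9 → ∅

φ for b: defs {b1,b2,b9}
  DF⁺ = {b4}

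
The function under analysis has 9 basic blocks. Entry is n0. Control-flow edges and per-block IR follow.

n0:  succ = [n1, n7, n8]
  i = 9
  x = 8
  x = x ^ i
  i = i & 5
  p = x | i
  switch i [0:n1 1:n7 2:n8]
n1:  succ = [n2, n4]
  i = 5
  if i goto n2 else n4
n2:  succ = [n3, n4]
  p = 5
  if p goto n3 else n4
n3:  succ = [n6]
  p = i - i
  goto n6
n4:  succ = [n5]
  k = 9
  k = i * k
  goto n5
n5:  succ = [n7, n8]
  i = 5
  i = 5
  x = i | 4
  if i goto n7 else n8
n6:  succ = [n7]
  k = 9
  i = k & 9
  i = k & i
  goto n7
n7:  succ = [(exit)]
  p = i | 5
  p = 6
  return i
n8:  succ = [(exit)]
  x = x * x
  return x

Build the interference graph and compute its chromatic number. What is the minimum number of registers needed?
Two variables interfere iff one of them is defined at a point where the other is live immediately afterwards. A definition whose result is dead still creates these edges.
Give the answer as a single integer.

Block summaries:
  n0: {i,p,x} / ∅
  n1: {i} / ∅
  n2: {p} / ∅
  n3: {p} / {i}
  n4: {k} / {i}
  n5: {i,x} / ∅
  n6: {i,k} / ∅
  n7: {p} / {i}
  n8: {x} / {x}

Liveness:
  n0 li=∅ lo={i,x}
  n1 li=∅ lo={i}
  n2 li={i} lo={i}
  n3 li={i} lo=∅
  n4 li={i} lo=∅
  n5 li=∅ lo={i,x}
  n6 li=∅ lo={i}
  n7 li={i} lo=∅
  n8 li={x} lo=∅

Conflict graph:
  i: {k,p,x}
  k: {i}
  p: {i,x}
  x: {i,p}

Chromatic number:
  lower bound: {i,p,x} mutually conflict ⇒ χ ≥ 3
  3-colouring: r0={i}  r1={k,p}  r2={x}
  χ = 3

Answer: 3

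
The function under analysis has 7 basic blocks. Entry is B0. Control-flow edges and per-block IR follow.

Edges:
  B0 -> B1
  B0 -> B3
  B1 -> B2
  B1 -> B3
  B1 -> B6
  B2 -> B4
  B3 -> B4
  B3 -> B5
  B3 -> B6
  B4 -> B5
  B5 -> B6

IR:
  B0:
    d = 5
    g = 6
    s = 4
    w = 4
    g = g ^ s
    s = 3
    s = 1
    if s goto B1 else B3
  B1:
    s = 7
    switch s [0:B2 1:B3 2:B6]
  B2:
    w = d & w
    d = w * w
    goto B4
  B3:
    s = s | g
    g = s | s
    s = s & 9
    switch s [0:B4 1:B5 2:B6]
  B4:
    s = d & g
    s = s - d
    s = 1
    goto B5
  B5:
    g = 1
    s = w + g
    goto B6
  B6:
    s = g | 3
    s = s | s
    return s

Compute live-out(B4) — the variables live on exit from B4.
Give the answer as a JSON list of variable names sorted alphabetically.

Block summaries:
  B0: {d,g,s,w} / ∅
  B1: {s} / ∅
  B2: {d,w} / {d,w}
  B3: {g,s} / {g,s}
  B4: {s} / {d,g}
  B5: {g,s} / {w}
  B6: {s} / {g}

Live sets:
  B0 li=∅ lo={d,g,s,w}
  B1 li={d,g,w} lo={d,g,s,w}
  B2 li={d,g,w} lo={d,g,w}
  B3 li={d,g,s,w} lo={d,g,w}
  B4 li={d,g,w} lo={w}
  B5 li={w} lo={g}
  B6 li={g} lo=∅

live-out(B4) = ["w"]

Answer: ["w"]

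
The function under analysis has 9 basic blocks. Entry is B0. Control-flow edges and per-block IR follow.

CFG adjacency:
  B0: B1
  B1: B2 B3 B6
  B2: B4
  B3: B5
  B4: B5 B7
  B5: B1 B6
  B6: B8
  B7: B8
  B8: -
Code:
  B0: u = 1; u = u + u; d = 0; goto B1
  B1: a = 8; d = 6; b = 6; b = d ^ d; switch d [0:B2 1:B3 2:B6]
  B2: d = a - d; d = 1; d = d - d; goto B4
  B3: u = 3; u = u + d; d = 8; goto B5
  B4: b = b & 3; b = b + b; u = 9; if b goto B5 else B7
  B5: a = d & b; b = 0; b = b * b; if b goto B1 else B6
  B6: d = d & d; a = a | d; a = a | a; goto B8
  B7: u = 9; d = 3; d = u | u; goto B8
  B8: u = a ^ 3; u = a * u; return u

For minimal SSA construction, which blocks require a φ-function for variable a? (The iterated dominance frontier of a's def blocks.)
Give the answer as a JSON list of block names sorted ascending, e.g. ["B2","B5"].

idom tree: B1←B0 B2←B1 B3←B1 B4←B2 B5←B1 B6←B1 B7←B4 B8←B1
Dom at joins:
  B1: preds {B0,B5}: {B0} ∩ {B0,B1,B5} = {B0}; idom=B0
  B5: preds {B3,B4}: {B0,B1,B3} ∩ {B0,B1,B2,B4} = {B0,B1}; idom=B1
  B6: preds {B1,B5}: {B0,B1} ∩ {B0,B1,B5} = {B0,B1}; idom=B1
  B8: preds {B6,B7}: {B0,B1,B6} ∩ {B0,B1,B2,B4,B7} = {B0,B1}; idom=B1

DF derivation:
  B1←B0: walk · to B0
  B1←B5: walk B5→B1 to B0
  B5←B3: walk B3 to B1
  B5←B4: walk B4→B2 to B1
  B6←B1: walk · to B1
  B6←B5: walk B5 to B1
  B8←B6: walk B6 to B1
  B8←B7: walk B7→B4→B2 to B1
  B0 → ∅
  B1 → {B1}
  B2 → {B5,B8}
  B3 → {B5}
  B4 → {B5,B8}
  B5 → {B1,B6}
  B6 → {B8}
  B7 → {B8}
  B8 → ∅

φ for a: defs {B1,B5,B6}
  DF⁺ = {B1,B6,B8}

Answer: ["B1", "B6", "B8"]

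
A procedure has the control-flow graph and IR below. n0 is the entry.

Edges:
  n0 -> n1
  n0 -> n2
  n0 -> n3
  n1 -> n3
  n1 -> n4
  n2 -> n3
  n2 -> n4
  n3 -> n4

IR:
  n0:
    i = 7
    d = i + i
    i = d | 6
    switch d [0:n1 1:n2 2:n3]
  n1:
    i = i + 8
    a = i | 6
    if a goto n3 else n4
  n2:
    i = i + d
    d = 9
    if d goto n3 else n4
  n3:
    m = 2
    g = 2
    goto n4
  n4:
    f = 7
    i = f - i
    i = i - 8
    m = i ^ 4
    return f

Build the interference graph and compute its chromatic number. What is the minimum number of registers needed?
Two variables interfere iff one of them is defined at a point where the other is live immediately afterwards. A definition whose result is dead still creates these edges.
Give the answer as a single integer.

Answer: 3

Derivation:
Block summaries:
  n0: {d,i} / ∅
  n1: {a,i} / {i}
  n2: {d,i} / {d,i}
  n3: {g,m} / ∅
  n4: {f,i,m} / {i}

Live sets:
  live n0: ∅→{d,i}
  live n1: {i}→{i}
  live n2: {d,i}→{i}
  live n3: {i}→{i}
  live n4: {i}→∅

Interfere edges:
  a — {i}
  d — {i}
  f — {i,m}
  g — {i}
  i — {a,d,f,g,m}
  m — {f,i}

Registers:
  {f,i,m} pairwise interfere (3-clique) ⇒ χ ≥ 3
  assign a→R1 d→R1 f→R1 g→R1 i→R0 m→R2 — no edge inside a register ⇒ χ ≤ 3
  χ = 3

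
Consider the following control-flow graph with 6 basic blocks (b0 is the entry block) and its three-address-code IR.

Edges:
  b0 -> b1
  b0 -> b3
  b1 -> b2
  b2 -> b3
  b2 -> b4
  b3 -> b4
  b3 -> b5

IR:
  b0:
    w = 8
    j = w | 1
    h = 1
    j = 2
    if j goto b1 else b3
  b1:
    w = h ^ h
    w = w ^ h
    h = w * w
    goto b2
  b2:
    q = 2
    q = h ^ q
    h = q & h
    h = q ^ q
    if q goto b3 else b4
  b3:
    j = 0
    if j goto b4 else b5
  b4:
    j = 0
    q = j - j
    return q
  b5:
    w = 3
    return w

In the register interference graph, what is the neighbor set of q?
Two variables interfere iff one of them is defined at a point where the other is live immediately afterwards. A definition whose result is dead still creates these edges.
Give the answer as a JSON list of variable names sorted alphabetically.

Per-block:
  b0 def {h,j,w} use ∅
  b1 def {h,w} use {h}
  b2 def {h,q} use {h}
  b3 def {j} use ∅
  b4 def {j,q} use ∅
  b5 def {w} use ∅

Backward fixpoint:
  live b0: ∅→{h}
  live b1: {h}→{h}
  live b2: {h}→∅
  live b3: ∅→∅
  live b4: ∅→∅
  live b5: ∅→∅

Interference:
  h↔{j,q,w}
  j↔{h}
  q↔{h}
  w↔{h}

N(q) = ["h"]

Answer: ["h"]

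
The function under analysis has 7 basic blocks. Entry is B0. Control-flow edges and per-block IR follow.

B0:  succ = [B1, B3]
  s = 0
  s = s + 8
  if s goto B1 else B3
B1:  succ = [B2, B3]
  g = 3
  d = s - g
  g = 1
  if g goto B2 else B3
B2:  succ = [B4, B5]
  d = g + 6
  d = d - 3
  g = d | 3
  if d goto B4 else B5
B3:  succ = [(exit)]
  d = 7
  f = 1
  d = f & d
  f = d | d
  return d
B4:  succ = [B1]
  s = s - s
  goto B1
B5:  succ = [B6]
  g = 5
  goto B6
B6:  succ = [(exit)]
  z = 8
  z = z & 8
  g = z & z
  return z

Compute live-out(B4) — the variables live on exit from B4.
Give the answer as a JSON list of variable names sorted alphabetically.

Answer: ["s"]

Analysis:
Block summaries:
  B0: def={s} ue=∅
  B1: def={d,g} ue={s}
  B2: def={d,g} ue={g}
  B3: def={d,f} ue=∅
  B4: def={s} ue={s}
  B5: def={g} ue=∅
  B6: def={g,z} ue=∅

Liveness:
  live B0: ∅→{s}
  live B1: {s}→{g,s}
  live B2: {g,s}→{s}
  live B3: ∅→∅
  live B4: {s}→{s}
  live B5: ∅→∅
  live B6: ∅→∅

live-out(B4) = ["s"]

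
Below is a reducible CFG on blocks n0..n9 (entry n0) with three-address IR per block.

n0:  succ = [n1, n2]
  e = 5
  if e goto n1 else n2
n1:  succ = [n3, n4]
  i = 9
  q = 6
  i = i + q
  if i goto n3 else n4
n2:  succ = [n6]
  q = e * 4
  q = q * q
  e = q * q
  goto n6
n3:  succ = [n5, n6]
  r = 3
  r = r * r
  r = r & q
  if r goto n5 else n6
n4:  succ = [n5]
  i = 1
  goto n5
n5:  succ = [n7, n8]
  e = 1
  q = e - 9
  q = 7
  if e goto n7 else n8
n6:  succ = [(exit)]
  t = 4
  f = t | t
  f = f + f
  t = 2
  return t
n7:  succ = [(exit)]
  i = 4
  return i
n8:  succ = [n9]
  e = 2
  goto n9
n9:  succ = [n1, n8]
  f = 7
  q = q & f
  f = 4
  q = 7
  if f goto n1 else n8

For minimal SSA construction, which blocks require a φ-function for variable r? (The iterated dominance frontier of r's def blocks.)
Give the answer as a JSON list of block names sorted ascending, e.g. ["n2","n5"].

Answer: ["n1", "n5", "n6"]

Derivation:
idom tree: n1←n0 n2←n0 n3←n1 n4←n1 n5←n1 n6←n0 n7←n5 n8←n5 n9←n8
Dom∩ at merges:
  n1: preds {n0,n9}: {n0} ∩ {n0,n1,n5,n8,n9} = {n0}; idom=n0
  n5: preds {n3,n4}: {n0,n1,n3} ∩ {n0,n1,n4} = {n0,n1}; idom=n1
  n6: preds {n2,n3}: {n0,n2} ∩ {n0,n1,n3} = {n0}; idom=n0
  n8: preds {n5,n9}: {n0,n1,n5} ∩ {n0,n1,n5,n8,n9} = {n0,n1,n5}; idom=n5

DF walk-up:
  join n1 pred n0: · stop@n0
  join n1 pred n9: n9→n8→n5→n1 stop@n0
  join n5 pred n3: n3 stop@n1
  join n5 pred n4: n4 stop@n1
  join n6 pred n2: n2 stop@n0
  join n6 pred n3: n3→n1 stop@n0
  join n8 pred n5: · stop@n5
  join n8 pred n9: n9→n8 stop@n5
  n0 → ∅
  n1 → {n1,n6}
  n2 → {n6}
  n3 → {n5,n6}
  n4 → {n5}
  n5 → {n1}
  n6 → ∅
  n7 → ∅
  n8 → {n1,n8}
  n9 → {n1,n8}

φ for r: defs {n3}
  DF⁺ = {n1,n5,n6}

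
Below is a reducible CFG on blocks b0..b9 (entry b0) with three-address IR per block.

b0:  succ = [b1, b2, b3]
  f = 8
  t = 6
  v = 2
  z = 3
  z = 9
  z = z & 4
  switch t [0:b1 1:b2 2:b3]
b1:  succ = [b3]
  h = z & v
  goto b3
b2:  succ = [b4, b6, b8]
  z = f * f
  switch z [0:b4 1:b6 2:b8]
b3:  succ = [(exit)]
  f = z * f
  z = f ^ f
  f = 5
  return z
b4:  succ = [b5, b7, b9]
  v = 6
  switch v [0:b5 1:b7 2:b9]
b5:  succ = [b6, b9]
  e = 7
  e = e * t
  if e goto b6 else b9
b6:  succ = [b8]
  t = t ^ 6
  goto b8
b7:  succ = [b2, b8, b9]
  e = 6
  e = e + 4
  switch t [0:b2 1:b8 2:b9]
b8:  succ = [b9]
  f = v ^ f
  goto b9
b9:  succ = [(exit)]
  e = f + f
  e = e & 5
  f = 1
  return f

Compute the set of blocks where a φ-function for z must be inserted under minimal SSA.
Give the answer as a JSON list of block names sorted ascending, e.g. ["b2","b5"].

Answer: ["b2"]

Analysis:
idom tree: b1←b0 b2←b0 b3←b0 b4←b2 b5←b4 b6←b2 b7←b4 b8←b2 b9←b2
Dom∩ at merges:
  b2: preds {b0,b7}: {b0} ∩ {b0,b2,b4,b7} = {b0}; idom=b0
  b3: preds {b0,b1}: {b0} ∩ {b0,b1} = {b0}; idom=b0
  b6: preds {b2,b5}: {b0,b2} ∩ {b0,b2,b4,b5} = {b0,b2}; idom=b2
  b8: preds {b2,b6,b7}: {b0,b2} ∩ {b0,b2,b6} ∩ {b0,b2,b4,b7} = {b0,b2}; idom=b2
  b9: preds {b4,b5,b7,b8}: {b0,b2,b4} ∩ {b0,b2,b4,b5} ∩ {b0,b2,b4,b7} ∩ {b0,b2,b8} = {b0,b2}; idom=b2

Frontier:
  b2←b0: walk · to b0
  b2←b7: walk b7→b4→b2 to b0
  b3←b0: walk · to b0
  b3←b1: walk b1 to b0
  b6←b2: walk · to b2
  b6←b5: walk b5→b4 to b2
  b8←b2: walk · to b2
  b8←b6: walk b6 to b2
  b8←b7: walk b7→b4 to b2
  b9←b4: walk b4 to b2
  b9←b5: walk b5→b4 to b2
  b9←b7: walk b7→b4 to b2
  b9←b8: walk b8 to b2
  b0: DF=∅
  b1: DF={b3}
  b2: DF={b2}
  b3: DF=∅
  b4: DF={b2,b6,b8,b9}
  b5: DF={b6,b9}
  b6: DF={b8}
  b7: DF={b2,b8,b9}
  b8: DF={b9}
  b9: DF=∅

φ for z: defs {b0,b2,b3}
  DF⁺ = {b2}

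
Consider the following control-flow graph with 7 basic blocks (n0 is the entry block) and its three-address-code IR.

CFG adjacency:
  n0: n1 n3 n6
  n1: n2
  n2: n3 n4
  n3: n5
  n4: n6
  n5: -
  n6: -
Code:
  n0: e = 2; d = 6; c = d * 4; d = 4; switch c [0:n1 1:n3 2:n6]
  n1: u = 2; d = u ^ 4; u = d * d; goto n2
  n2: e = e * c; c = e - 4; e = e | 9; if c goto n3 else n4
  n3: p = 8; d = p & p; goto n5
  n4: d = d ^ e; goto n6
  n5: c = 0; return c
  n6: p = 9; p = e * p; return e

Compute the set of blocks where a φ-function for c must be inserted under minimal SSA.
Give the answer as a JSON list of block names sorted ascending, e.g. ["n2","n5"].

idom tree: n1←n0 n2←n1 n3←n0 n4←n2 n5←n3 n6←n0
Join-block Dom:
  n3: preds {n0,n2}: {n0} ∩ {n0,n1,n2} = {n0}; idom=n0
  n6: preds {n0,n4}: {n0} ∩ {n0,n1,n2,n4} = {n0}; idom=n0

Frontier:
  n3←n0: walk · to n0
  n3←n2: walk n2→n1 to n0
  n6←n0: walk · to n0
  n6←n4: walk n4→n2→n1 to n0
  n0 → ∅
  n1 → {n3,n6}
  n2 → {n3,n6}
  n3 → ∅
  n4 → {n6}
  n5 → ∅
  n6 → ∅

φ for c: defs {n0,n2,n5}
  DF⁺ = {n3,n6}

Answer: ["n3", "n6"]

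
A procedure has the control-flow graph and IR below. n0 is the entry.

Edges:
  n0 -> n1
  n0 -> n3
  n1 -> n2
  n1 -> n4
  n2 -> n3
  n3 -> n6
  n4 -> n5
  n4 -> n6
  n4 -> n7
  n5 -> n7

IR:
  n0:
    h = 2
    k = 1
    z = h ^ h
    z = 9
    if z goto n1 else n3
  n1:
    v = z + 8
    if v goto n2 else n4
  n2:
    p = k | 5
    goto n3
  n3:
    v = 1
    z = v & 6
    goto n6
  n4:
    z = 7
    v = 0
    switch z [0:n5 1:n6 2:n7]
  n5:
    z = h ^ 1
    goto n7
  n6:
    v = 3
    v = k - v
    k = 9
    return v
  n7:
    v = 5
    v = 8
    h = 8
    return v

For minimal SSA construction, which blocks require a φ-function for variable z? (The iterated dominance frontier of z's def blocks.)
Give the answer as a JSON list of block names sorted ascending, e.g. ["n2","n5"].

idom tree: n1←n0 n2←n1 n3←n0 n4←n1 n5←n4 n6←n0 n7←n4
Join-block Dom:
  n3: preds {n0,n2}: {n0} ∩ {n0,n1,n2} = {n0}; idom=n0
  n6: preds {n3,n4}: {n0,n3} ∩ {n0,n1,n4} = {n0}; idom=n0
  n7: preds {n4,n5}: {n0,n1,n4} ∩ {n0,n1,n4,n5} = {n0,n1,n4}; idom=n4

DF derivation:
  n3←n0: walk · to n0
  n3←n2: walk n2→n1 to n0
  n6←n3: walk n3 to n0
  n6←n4: walk n4→n1 to n0
  n7←n4: walk · to n4
  n7←n5: walk n5 to n4
  n0 → ∅
  n1 → {n3,n6}
  n2 → {n3}
  n3 → {n6}
  n4 → {n6}
  n5 → {n7}
  n6 → ∅
  n7 → ∅

φ for z: defs {n0,n3,n4,n5}
  DF⁺ = {n6,n7}

Answer: ["n6", "n7"]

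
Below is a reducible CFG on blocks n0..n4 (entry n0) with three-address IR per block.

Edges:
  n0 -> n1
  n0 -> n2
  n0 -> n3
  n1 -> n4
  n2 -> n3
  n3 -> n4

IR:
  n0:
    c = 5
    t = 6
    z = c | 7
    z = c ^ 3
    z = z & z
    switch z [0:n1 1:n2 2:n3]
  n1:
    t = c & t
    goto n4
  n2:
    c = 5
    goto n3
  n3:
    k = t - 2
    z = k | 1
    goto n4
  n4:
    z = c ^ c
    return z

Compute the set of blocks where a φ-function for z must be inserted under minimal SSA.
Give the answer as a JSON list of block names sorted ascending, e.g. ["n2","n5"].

idom tree: n1←n0 n2←n0 n3←n0 n4←n0
Join-block Dom:
  n3: preds {n0,n2}: {n0} ∩ {n0,n2} = {n0}; idom=n0
  n4: preds {n1,n3}: {n0,n1} ∩ {n0,n3} = {n0}; idom=n0

DF derivation:
  n3←n0: walk · to n0
  n3←n2: walk n2 to n0
  n4←n1: walk n1 to n0
  n4←n3: walk n3 to n0
  n0: DF=∅
  n1: DF={n4}
  n2: DF={n3}
  n3: DF={n4}
  n4: DF=∅

φ for z: defs {n0,n3,n4}
  DF⁺ = {n4}

Answer: ["n4"]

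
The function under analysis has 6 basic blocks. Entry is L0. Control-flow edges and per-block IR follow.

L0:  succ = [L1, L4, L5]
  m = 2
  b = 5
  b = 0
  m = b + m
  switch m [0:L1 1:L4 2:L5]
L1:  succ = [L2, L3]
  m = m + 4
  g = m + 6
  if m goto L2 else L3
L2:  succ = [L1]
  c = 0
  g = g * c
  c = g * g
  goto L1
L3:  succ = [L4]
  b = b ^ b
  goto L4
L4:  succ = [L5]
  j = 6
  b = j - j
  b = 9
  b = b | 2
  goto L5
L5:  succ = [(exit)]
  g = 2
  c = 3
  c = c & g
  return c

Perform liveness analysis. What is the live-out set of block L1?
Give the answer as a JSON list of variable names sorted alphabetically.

Answer: ["b", "g", "m"]

Working:
Block summaries:
  L0: {b,m} / ∅
  L1: {g,m} / {m}
  L2: {c,g} / {g}
  L3: {b} / {b}
  L4: {b,j} / ∅
  L5: {c,g} / ∅

Live sets:
  L0: in=∅ out={b,m}
  L1: in={b,m} out={b,g,m}
  L2: in={b,g,m} out={b,m}
  L3: in={b} out=∅
  L4: in=∅ out=∅
  L5: in=∅ out=∅

live-out(L1) = ["b", "g", "m"]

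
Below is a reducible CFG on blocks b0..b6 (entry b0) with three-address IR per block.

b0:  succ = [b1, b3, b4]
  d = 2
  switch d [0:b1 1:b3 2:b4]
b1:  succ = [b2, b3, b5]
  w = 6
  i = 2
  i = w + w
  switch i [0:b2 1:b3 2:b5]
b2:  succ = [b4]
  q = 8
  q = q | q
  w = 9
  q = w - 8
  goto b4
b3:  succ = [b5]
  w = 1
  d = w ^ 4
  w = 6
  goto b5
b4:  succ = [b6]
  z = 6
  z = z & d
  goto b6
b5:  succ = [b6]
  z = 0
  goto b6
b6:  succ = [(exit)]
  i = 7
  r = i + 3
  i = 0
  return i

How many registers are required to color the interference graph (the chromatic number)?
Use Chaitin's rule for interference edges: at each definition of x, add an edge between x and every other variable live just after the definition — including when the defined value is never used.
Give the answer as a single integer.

Answer: 3

Derivation:
Block summaries:
  b0: def={d} ue=∅
  b1: def={i,w} ue=∅
  b2: def={q,w} ue=∅
  b3: def={d,w} ue=∅
  b4: def={z} ue={d}
  b5: def={z} ue=∅
  b6: def={i,r} ue=∅

Backward fixpoint:
  b0 li=∅ lo={d}
  b1 li={d} lo={d}
  b2 li={d} lo={d}
  b3 li=∅ lo=∅
  b4 li={d} lo=∅
  b5 li=∅ lo=∅
  b6 li=∅ lo=∅

Interference:
  d — {i,q,w,z}
  i — {d,w}
  q — {d}
  r — ∅
  w — {d,i}
  z — {d}

Registers:
  clique {d,i,w} ⇒ need ≥ 3
  3-colouring: r0={d,r}  r1={i,q,z}  r2={w}
  χ = 3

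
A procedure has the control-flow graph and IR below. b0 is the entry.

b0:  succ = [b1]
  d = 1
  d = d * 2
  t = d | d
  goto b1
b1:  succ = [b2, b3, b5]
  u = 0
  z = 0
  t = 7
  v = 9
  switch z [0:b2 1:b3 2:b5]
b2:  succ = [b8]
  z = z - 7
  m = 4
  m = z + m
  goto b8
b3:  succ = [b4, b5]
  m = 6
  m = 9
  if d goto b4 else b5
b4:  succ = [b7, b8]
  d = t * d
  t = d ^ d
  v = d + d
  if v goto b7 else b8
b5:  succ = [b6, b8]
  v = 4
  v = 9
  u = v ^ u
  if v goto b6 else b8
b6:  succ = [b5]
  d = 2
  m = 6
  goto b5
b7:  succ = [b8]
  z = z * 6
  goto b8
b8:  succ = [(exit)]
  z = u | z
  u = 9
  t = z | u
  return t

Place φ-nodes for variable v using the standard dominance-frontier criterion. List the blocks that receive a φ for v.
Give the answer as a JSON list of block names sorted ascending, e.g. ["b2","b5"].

idom tree: b1←b0 b2←b1 b3←b1 b4←b3 b5←b1 b6←b5 b7←b4 b8←b1
Join-block Dom:
  b5: preds {b1,b3,b6}: {b0,b1} ∩ {b0,b1,b3} ∩ {b0,b1,b5,b6} = {b0,b1}; idom=b1
  b8: preds {b2,b4,b5,b7}: {b0,b1,b2} ∩ {b0,b1,b3,b4} ∩ {b0,b1,b5} ∩ {b0,b1,b3,b4,b7} = {b0,b1}; idom=b1

Frontier:
  b5←b1: walk · to b1
  b5←b3: walk b3 to b1
  b5←b6: walk b6→b5 to b1
  b8←b2: walk b2 to b1
  b8←b4: walk b4→b3 to b1
  b8←b5: walk b5 to b1
  b8←b7: walk b7→b4→b3 to b1
  b0: DF=∅
  b1: DF=∅
  b2: DF={b8}
  b3: DF={b5,b8}
  b4: DF={b8}
  b5: DF={b5,b8}
  b6: DF={b5}
  b7: DF={b8}
  b8: DF=∅

φ for v: defs {b1,b4,b5}
  DF⁺ = {b5,b8}

Answer: ["b5", "b8"]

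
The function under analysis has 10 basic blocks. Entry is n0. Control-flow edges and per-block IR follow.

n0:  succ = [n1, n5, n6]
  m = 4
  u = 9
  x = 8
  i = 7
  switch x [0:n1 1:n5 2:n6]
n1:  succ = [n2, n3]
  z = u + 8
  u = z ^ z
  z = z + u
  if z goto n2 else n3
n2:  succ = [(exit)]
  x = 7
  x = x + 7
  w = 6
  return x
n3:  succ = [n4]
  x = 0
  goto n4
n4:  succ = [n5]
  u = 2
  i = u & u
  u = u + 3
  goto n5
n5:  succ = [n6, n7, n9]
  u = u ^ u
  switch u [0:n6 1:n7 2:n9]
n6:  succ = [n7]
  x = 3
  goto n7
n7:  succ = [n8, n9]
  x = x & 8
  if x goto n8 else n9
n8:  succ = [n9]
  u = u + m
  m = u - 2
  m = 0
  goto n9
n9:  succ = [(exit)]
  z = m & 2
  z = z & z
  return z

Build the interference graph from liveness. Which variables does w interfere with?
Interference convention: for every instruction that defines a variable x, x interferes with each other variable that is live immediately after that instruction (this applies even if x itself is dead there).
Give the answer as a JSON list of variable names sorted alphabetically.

def/use:
  n0 def {i,m,u,x} use ∅
  n1 def {u,z} use {u}
  n2 def {w,x} use ∅
  n3 def {x} use ∅
  n4 def {i,u} use ∅
  n5 def {u} use {u}
  n6 def {x} use ∅
  n7 def {x} use {x}
  n8 def {m,u} use {m,u}
  n9 def {z} use {m}

Backward fixpoint:
  live n0: ∅→{m,u,x}
  live n1: {m,u}→{m}
  live n2: ∅→∅
  live n3: {m}→{m,x}
  live n4: {m,x}→{m,u,x}
  live n5: {m,u,x}→{m,u,x}
  live n6: {m,u}→{m,u,x}
  live n7: {m,u,x}→{m,u}
  live n8: {m,u}→{m}
  live n9: {m}→∅

Interfere edges:
  i — {m,u,x}
  m — {i,u,x,z}
  u — {i,m,x,z}
  w — {x}
  x — {i,m,u,w}
  z — {m,u}

N(w) = ["x"]

Answer: ["x"]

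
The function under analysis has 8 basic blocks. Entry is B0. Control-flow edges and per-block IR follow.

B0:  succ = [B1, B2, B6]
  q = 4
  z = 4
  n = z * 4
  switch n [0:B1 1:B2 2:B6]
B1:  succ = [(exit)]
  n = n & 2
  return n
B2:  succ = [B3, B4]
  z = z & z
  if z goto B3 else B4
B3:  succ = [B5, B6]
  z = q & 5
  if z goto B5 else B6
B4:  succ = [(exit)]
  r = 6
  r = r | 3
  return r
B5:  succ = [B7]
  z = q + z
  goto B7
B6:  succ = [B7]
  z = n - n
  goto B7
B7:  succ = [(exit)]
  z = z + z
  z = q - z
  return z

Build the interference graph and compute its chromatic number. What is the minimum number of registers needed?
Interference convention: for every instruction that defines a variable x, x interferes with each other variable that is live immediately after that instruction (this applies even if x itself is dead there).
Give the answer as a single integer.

Block summaries:
  B0 def {n,q,z} use ∅
  B1 def {n} use {n}
  B2 def {z} use {z}
  B3 def {z} use {q}
  B4 def {r} use ∅
  B5 def {z} use {q,z}
  B6 def {z} use {n}
  B7 def {z} use {q,z}

Backward fixpoint:
  B0 li=∅ lo={n,q,z}
  B1 li={n} lo=∅
  B2 li={n,q,z} lo={n,q}
  B3 li={n,q} lo={n,q,z}
  B4 li=∅ lo=∅
  B5 li={q,z} lo={q,z}
  B6 li={n,q} lo={q,z}
  B7 li={q,z} lo=∅

Interfere edges:
  n — {q,z}
  q — {n,z}
  r — ∅
  z — {n,q}

Colouring:
  lower bound: {n,q,z} mutually conflict ⇒ χ ≥ 3
  3-colouring: R0={n,r}  R1={q}  R2={z}
  χ = 3

Answer: 3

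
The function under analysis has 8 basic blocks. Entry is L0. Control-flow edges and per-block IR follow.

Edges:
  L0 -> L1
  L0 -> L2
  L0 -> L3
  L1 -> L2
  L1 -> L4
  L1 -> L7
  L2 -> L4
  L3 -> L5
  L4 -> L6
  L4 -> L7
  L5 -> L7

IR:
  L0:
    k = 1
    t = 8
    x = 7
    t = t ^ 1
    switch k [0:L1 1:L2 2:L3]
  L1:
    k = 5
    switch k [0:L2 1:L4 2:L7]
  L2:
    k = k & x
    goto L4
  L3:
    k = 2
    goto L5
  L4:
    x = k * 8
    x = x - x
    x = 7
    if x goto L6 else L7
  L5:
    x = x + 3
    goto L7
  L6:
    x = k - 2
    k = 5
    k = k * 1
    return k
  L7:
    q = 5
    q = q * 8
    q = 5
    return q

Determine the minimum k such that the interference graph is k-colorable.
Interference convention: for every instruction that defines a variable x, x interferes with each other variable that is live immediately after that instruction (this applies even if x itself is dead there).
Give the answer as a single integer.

Answer: 3

Derivation:
Block summaries:
  L0 def {k,t,x} use ∅
  L1 def {k} use ∅
  L2 def {k} use {k,x}
  L3 def {k} use ∅
  L4 def {x} use {k}
  L5 def {x} use {x}
  L6 def {k,x} use {k}
  L7 def {q} use ∅

Backward fixpoint:
  live L0: ∅→{k,x}
  live L1: {x}→{k,x}
  live L2: {k,x}→{k}
  live L3: {x}→{x}
  live L4: {k}→{k}
  live L5: {x}→∅
  live L6: {k}→∅
  live L7: ∅→∅

Conflict graph:
  k: {t,x}
  q: ∅
  t: {k,x}
  x: {k,t}

Colouring:
  lower bound: {k,t,x} mutually conflict ⇒ χ ≥ 3
  3-colouring: R0={k,q}  R1={t}  R2={x}
  χ = 3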